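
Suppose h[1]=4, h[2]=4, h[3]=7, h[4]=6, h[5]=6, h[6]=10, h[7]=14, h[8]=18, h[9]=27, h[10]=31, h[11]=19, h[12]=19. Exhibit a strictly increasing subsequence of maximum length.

4, 7, 10, 14, 18, 27, 31

Patience tails give the LIS length; then backtrack through the dp parents:
4 → extends → [4]
4 → already a tail → [4]
7 → extends → [4, 7]
6 → replaces 7 → [4, 6]
6 → already a tail → [4, 6]
10 → extends → [4, 6, 10]
14 → extends → [4, 6, 10, 14]
18 → extends → [4, 6, 10, 14, 18]
27 → extends → [4, 6, 10, 14, 18, 27]
31 → extends → [4, 6, 10, 14, 18, 27, 31]
19 → replaces 27 → [4, 6, 10, 14, 18, 19, 31]
19 → already a tail → [4, 6, 10, 14, 18, 19, 31]
Length 7; one witness is 4, 7, 10, 14, 18, 27, 31.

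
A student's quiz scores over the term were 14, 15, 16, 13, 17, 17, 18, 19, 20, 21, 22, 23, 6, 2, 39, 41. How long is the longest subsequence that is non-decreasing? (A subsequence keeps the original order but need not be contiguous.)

13

Track the smallest tail for each achievable length (allowing ties):
14 → extends → [14]
15 → extends → [14, 15]
16 → extends → [14, 15, 16]
13 → replaces 14 → [13, 15, 16]
17 → extends → [13, 15, 16, 17]
17 → extends → [13, 15, 16, 17, 17]
18 → extends → [13, 15, 16, 17, 17, 18]
19 → extends → [13, 15, 16, 17, 17, 18, 19]
20 → extends → [13, 15, 16, 17, 17, 18, 19, 20]
21 → extends → [13, 15, 16, 17, 17, 18, 19, 20, 21]
22 → extends → [13, 15, 16, 17, 17, 18, 19, 20, 21, 22]
23 → extends → [13, 15, 16, 17, 17, 18, 19, 20, 21, 22, 23]
6 → replaces 13 → [6, 15, 16, 17, 17, 18, 19, 20, 21, 22, 23]
2 → replaces 6 → [2, 15, 16, 17, 17, 18, 19, 20, 21, 22, 23]
39 → extends → [2, 15, 16, 17, 17, 18, 19, 20, 21, 22, 23, 39]
41 → extends → [2, 15, 16, 17, 17, 18, 19, 20, 21, 22, 23, 39, 41]
Thirteen tails, so the longest non-decreasing subsequence has length 13 (e.g. 14, 15, 16, 17, 17, 18, 19, 20, 21, 22, 23, 39, 41).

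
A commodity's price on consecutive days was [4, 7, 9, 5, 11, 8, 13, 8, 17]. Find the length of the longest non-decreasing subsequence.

Let dp[i] be the length of the longest such subsequence ending at index i:
i:      1  2  3  4  5  6  7  8  9
a[i]:   4  7  9  5 11  8 13  8 17
dp:     1  2  3  2  4  3  5  4  6
Maximum dp value is 6.

6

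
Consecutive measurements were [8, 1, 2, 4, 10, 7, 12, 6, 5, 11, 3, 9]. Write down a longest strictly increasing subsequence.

1, 2, 4, 10, 12

Patience tails give the LIS length; then backtrack through the dp parents:
8 → extends → [8]
1 → replaces 8 → [1]
2 → extends → [1, 2]
4 → extends → [1, 2, 4]
10 → extends → [1, 2, 4, 10]
7 → replaces 10 → [1, 2, 4, 7]
12 → extends → [1, 2, 4, 7, 12]
6 → replaces 7 → [1, 2, 4, 6, 12]
5 → replaces 6 → [1, 2, 4, 5, 12]
11 → replaces 12 → [1, 2, 4, 5, 11]
3 → replaces 4 → [1, 2, 3, 5, 11]
9 → replaces 11 → [1, 2, 3, 5, 9]
Length 5; one witness is 1, 2, 4, 10, 12.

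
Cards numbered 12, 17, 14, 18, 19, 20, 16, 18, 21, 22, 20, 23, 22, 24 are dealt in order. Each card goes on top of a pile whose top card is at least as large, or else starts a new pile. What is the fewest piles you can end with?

The minimum number of non-increasing subsequences covering a sequence equals the length of its longest strictly increasing subsequence.
LIS length is 9 (e.g. 12, 17, 18, 19, 20, 21, 22, 23, 24), so 9 piles are needed.

9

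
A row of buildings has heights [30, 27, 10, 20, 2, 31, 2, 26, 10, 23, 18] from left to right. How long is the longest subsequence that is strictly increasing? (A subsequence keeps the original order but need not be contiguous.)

3

Track the smallest tail for each achievable length (strict):
30 → extends → [30]
27 → replaces 30 → [27]
10 → replaces 27 → [10]
20 → extends → [10, 20]
2 → replaces 10 → [2, 20]
31 → extends → [2, 20, 31]
2 → already a tail → [2, 20, 31]
26 → replaces 31 → [2, 20, 26]
10 → replaces 20 → [2, 10, 26]
23 → replaces 26 → [2, 10, 23]
18 → replaces 23 → [2, 10, 18]
Three tails, so the longest strictly increasing subsequence has length 3 (e.g. 10, 20, 31).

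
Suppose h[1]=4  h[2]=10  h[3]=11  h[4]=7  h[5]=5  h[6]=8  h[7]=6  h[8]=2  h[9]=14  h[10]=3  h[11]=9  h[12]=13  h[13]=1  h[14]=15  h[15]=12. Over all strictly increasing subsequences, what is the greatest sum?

56

Let S[i] be the best sum of a strictly increasing subsequence ending at i:
i:      1  2  3  4  5  6  7  8  9 10 11 12 13 14 15
h[i]:   4 10 11  7  5  8  6  2 14  3  9 13  1 15 12
S:      4 14 25 11  9 19 15  2 39  5 28 41  1 56 40
Maximum is 56 (e.g. 4 + 7 + 8 + 9 + 13 + 15).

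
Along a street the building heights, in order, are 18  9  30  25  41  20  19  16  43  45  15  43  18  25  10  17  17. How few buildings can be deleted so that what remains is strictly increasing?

Fewest deletions = n − (longest strictly increasing subsequence).
Patience tails:
18 → extends → [18]
9 → replaces 18 → [9]
30 → extends → [9, 30]
25 → replaces 30 → [9, 25]
41 → extends → [9, 25, 41]
20 → replaces 25 → [9, 20, 41]
19 → replaces 20 → [9, 19, 41]
16 → replaces 19 → [9, 16, 41]
43 → extends → [9, 16, 41, 43]
45 → extends → [9, 16, 41, 43, 45]
15 → replaces 16 → [9, 15, 41, 43, 45]
43 → already a tail → [9, 15, 41, 43, 45]
18 → replaces 41 → [9, 15, 18, 43, 45]
25 → replaces 43 → [9, 15, 18, 25, 45]
10 → replaces 15 → [9, 10, 18, 25, 45]
17 → replaces 18 → [9, 10, 17, 25, 45]
17 → already a tail → [9, 10, 17, 25, 45]
Longest strictly increasing subsequence has length 5, so deletions = 17 − 5 = 12.

12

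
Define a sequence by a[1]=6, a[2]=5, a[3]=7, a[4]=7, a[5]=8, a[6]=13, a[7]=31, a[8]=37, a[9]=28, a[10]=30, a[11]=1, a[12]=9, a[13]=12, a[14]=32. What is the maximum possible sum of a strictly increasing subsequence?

124

Let S[i] be the best sum of a strictly increasing subsequence ending at i:
i:       1   2   3   4   5   6   7   8   9  10  11  12  13  14
a[i]:    6   5   7   7   8  13  31  37  28  30   1   9  12  32
S:       6   5  13  13  21  34  65 102  62  92   1  30  42 124
Maximum is 124 (e.g. 6 + 7 + 8 + 13 + 28 + 30 + 32).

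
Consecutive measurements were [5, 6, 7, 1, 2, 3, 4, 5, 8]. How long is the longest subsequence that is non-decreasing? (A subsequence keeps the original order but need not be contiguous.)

6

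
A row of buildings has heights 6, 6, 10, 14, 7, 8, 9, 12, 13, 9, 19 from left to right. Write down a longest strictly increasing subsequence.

6, 7, 8, 9, 12, 13, 19

Patience tails give the LIS length; then backtrack through the dp parents:
6 → extends → [6]
6 → already a tail → [6]
10 → extends → [6, 10]
14 → extends → [6, 10, 14]
7 → replaces 10 → [6, 7, 14]
8 → replaces 14 → [6, 7, 8]
9 → extends → [6, 7, 8, 9]
12 → extends → [6, 7, 8, 9, 12]
13 → extends → [6, 7, 8, 9, 12, 13]
9 → already a tail → [6, 7, 8, 9, 12, 13]
19 → extends → [6, 7, 8, 9, 12, 13, 19]
Length 7; one witness is 6, 7, 8, 9, 12, 13, 19.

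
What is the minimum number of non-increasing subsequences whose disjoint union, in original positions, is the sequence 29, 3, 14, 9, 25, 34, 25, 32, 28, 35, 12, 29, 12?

Place each on the leftmost legal pile:
29 → new pile 1 (tops now [29])
3 → pile 1 (tops now [3])
14 → new pile 2 (tops now [3, 14])
9 → pile 2 (tops now [3, 9])
25 → new pile 3 (tops now [3, 9, 25])
34 → new pile 4 (tops now [3, 9, 25, 34])
25 → pile 3 (tops now [3, 9, 25, 34])
32 → pile 4 (tops now [3, 9, 25, 32])
28 → pile 4 (tops now [3, 9, 25, 28])
35 → new pile 5 (tops now [3, 9, 25, 28, 35])
12 → pile 3 (tops now [3, 9, 12, 28, 35])
29 → pile 5 (tops now [3, 9, 12, 28, 29])
12 → pile 3 (tops now [3, 9, 12, 28, 29])
Five piles.

5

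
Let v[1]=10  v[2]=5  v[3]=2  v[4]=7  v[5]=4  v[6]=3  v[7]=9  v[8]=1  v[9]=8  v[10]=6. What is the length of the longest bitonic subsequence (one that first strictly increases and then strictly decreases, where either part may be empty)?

5

inc[i] = longest strictly increasing subsequence ending at i; dec[i] = longest strictly decreasing subsequence starting at i:
i:      1  2  3  4  5  6  7  8  9 10
v[i]:  10  5  2  7  4  3  9  1  8  6
inc:    1  1  1  2  2  2  3  1  3  3
dec:    5  4  2  4  3  2  3  1  2  1
Best peak at i=1 (value 10): inc=1, dec=5, length 1+5−1 = 5.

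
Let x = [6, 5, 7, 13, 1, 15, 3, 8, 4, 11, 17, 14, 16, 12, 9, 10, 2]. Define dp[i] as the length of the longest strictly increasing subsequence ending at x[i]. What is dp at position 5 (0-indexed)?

dp[i] = 1 + max{dp[j] : j<i, x[j]<x[i]} (or 1 if no such j):
i:      0  1  2  3  4  5  6  7  8  9 10 11 12 13 14 15 16
x[i]:   6  5  7 13  1 15  3  8  4 11 17 14 16 12  9 10  2
dp:     1  1  2  3  1  4  2  3  3  4  5  5  6  5  4  5  2
At index 5 the value is 4.

4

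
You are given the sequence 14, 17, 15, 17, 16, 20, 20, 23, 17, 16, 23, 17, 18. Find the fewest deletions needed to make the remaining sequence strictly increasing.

Fewest deletions = n − (longest strictly increasing subsequence).
i:      1  2  3  4  5  6  7  8  9 10 11 12 13
a[i]:  14 17 15 17 16 20 20 23 17 16 23 17 18
dp:     1  2  2  3  3  4  4  5  4  3  5  4  5
max dp = 5, so deletions = 13 − 5 = 8.

8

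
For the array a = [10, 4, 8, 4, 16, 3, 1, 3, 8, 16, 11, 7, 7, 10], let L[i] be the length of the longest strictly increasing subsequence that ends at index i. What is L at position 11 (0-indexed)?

3

dp[i] = 1 + max{dp[j] : j<i, a[j]<a[i]} (or 1 if no such j):
i:      0  1  2  3  4  5  6  7  8  9 10 11 12 13
a[i]:  10  4  8  4 16  3  1  3  8 16 11  7  7 10
dp:     1  1  2  1  3  1  1  2  3  4  4  3  3  4
At index 11 the value is 3.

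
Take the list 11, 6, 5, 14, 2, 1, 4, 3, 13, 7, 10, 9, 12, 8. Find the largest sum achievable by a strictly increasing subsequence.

35

Let S[i] be the best sum of a strictly increasing subsequence ending at i:
i:      1  2  3  4  5  6  7  8  9 10 11 12 13 14
a[i]:  11  6  5 14  2  1  4  3 13  7 10  9 12  8
S:     11  6  5 25  2  1  6  5 24 13 23 22 35 21
Maximum is 35 (e.g. 2 + 4 + 7 + 10 + 12).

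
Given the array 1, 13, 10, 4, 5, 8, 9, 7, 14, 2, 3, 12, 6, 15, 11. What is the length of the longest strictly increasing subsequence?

Track the smallest tail for each achievable length (strict):
1 → extends → [1]
13 → extends → [1, 13]
10 → replaces 13 → [1, 10]
4 → replaces 10 → [1, 4]
5 → extends → [1, 4, 5]
8 → extends → [1, 4, 5, 8]
9 → extends → [1, 4, 5, 8, 9]
7 → replaces 8 → [1, 4, 5, 7, 9]
14 → extends → [1, 4, 5, 7, 9, 14]
2 → replaces 4 → [1, 2, 5, 7, 9, 14]
3 → replaces 5 → [1, 2, 3, 7, 9, 14]
12 → replaces 14 → [1, 2, 3, 7, 9, 12]
6 → replaces 7 → [1, 2, 3, 6, 9, 12]
15 → extends → [1, 2, 3, 6, 9, 12, 15]
11 → replaces 12 → [1, 2, 3, 6, 9, 11, 15]
Seven tails, so the longest strictly increasing subsequence has length 7 (e.g. 1, 4, 5, 8, 9, 14, 15).

7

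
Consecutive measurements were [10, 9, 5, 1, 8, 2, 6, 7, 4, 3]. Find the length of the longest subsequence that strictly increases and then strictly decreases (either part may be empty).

inc[i] = longest strictly increasing subsequence ending at i; dec[i] = longest strictly decreasing subsequence starting at i:
i:      1  2  3  4  5  6  7  8  9 10
a[i]:  10  9  5  1  8  2  6  7  4  3
inc:    1  1  1  1  2  2  3  4  3  3
dec:    6  5  3  1  4  1  3  3  2  1
Best peak at i=1 (value 10): inc=1, dec=6, length 1+6−1 = 6.

6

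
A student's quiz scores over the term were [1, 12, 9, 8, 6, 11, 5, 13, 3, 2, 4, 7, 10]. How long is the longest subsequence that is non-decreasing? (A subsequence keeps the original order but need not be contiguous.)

Track the smallest tail for each achievable length (allowing ties):
1 → extends → [1]
12 → extends → [1, 12]
9 → replaces 12 → [1, 9]
8 → replaces 9 → [1, 8]
6 → replaces 8 → [1, 6]
11 → extends → [1, 6, 11]
5 → replaces 6 → [1, 5, 11]
13 → extends → [1, 5, 11, 13]
3 → replaces 5 → [1, 3, 11, 13]
2 → replaces 3 → [1, 2, 11, 13]
4 → replaces 11 → [1, 2, 4, 13]
7 → replaces 13 → [1, 2, 4, 7]
10 → extends → [1, 2, 4, 7, 10]
Five tails, so the longest non-decreasing subsequence has length 5 (e.g. 1, 3, 4, 7, 10).

5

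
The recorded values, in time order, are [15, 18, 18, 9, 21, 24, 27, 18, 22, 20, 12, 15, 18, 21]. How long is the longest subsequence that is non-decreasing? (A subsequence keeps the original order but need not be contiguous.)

Track the smallest tail for each achievable length (allowing ties):
15 → extends → [15]
18 → extends → [15, 18]
18 → extends → [15, 18, 18]
9 → replaces 15 → [9, 18, 18]
21 → extends → [9, 18, 18, 21]
24 → extends → [9, 18, 18, 21, 24]
27 → extends → [9, 18, 18, 21, 24, 27]
18 → replaces 21 → [9, 18, 18, 18, 24, 27]
22 → replaces 24 → [9, 18, 18, 18, 22, 27]
20 → replaces 22 → [9, 18, 18, 18, 20, 27]
12 → replaces 18 → [9, 12, 18, 18, 20, 27]
15 → replaces 18 → [9, 12, 15, 18, 20, 27]
18 → replaces 20 → [9, 12, 15, 18, 18, 27]
21 → replaces 27 → [9, 12, 15, 18, 18, 21]
Six tails, so the longest non-decreasing subsequence has length 6 (e.g. 15, 18, 18, 21, 24, 27).

6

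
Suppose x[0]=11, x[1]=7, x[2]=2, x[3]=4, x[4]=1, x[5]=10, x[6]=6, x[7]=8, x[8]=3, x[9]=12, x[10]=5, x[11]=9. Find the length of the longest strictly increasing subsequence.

5

Track the smallest tail for each achievable length (strict):
11 → extends → [11]
7 → replaces 11 → [7]
2 → replaces 7 → [2]
4 → extends → [2, 4]
1 → replaces 2 → [1, 4]
10 → extends → [1, 4, 10]
6 → replaces 10 → [1, 4, 6]
8 → extends → [1, 4, 6, 8]
3 → replaces 4 → [1, 3, 6, 8]
12 → extends → [1, 3, 6, 8, 12]
5 → replaces 6 → [1, 3, 5, 8, 12]
9 → replaces 12 → [1, 3, 5, 8, 9]
Five tails, so the longest strictly increasing subsequence has length 5 (e.g. 2, 4, 6, 8, 12).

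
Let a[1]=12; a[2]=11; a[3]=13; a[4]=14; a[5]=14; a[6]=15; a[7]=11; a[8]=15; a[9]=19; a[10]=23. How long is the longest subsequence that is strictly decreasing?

Let dp[i] be the longest strictly decreasing subsequence ending at i:
i:      1  2  3  4  5  6  7  8  9 10
a[i]:  12 11 13 14 14 15 11 15 19 23
dp:     1  2  1  1  1  1  2  1  1  1
Maximum is 2.

2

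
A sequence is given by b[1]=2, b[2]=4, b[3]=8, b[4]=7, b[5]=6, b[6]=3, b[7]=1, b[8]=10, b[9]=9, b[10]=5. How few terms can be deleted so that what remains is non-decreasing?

6

Fewest deletions = n − (longest non-decreasing subsequence).
i:      1  2  3  4  5  6  7  8  9 10
b[i]:   2  4  8  7  6  3  1 10  9  5
dp:     1  2  3  3  3  2  1  4  4  3
max dp = 4, so deletions = 10 − 4 = 6.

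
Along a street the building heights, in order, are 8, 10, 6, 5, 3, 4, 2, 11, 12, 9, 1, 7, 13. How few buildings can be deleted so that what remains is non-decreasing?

Fewest deletions = n − (longest non-decreasing subsequence).
i:      1  2  3  4  5  6  7  8  9 10 11 12 13
a[i]:   8 10  6  5  3  4  2 11 12  9  1  7 13
dp:     1  2  1  1  1  2  1  3  4  3  1  3  5
max dp = 5, so deletions = 13 − 5 = 8.

8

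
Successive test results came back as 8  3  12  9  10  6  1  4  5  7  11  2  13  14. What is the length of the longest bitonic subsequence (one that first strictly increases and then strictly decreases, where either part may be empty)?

7

inc[i] = longest strictly increasing subsequence ending at i; dec[i] = longest strictly decreasing subsequence starting at i:
i:      1  2  3  4  5  6  7  8  9 10 11 12 13 14
a[i]:   8  3 12  9 10  6  1  4  5  7 11  2 13 14
inc:    1  1  2  2  3  2  1  2  3  4  5  2  6  7
dec:    4  2  5  4  4  3  1  2  2  2  2  1  1  1
Best peak at i=14 (value 14): inc=7, dec=1, length 7+1−1 = 7.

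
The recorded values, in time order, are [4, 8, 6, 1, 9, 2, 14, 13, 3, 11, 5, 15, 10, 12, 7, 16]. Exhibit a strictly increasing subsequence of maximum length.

1, 2, 3, 5, 10, 12, 16

Patience tails give the LIS length; then backtrack through the dp parents:
4 → extends → [4]
8 → extends → [4, 8]
6 → replaces 8 → [4, 6]
1 → replaces 4 → [1, 6]
9 → extends → [1, 6, 9]
2 → replaces 6 → [1, 2, 9]
14 → extends → [1, 2, 9, 14]
13 → replaces 14 → [1, 2, 9, 13]
3 → replaces 9 → [1, 2, 3, 13]
11 → replaces 13 → [1, 2, 3, 11]
5 → replaces 11 → [1, 2, 3, 5]
15 → extends → [1, 2, 3, 5, 15]
10 → replaces 15 → [1, 2, 3, 5, 10]
12 → extends → [1, 2, 3, 5, 10, 12]
7 → replaces 10 → [1, 2, 3, 5, 7, 12]
16 → extends → [1, 2, 3, 5, 7, 12, 16]
Length 7; one witness is 1, 2, 3, 5, 10, 12, 16.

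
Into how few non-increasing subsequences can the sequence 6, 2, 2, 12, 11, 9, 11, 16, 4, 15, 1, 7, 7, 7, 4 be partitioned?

4

Place each on the leftmost legal pile:
6 → new pile 1 (tops now [6])
2 → pile 1 (tops now [2])
2 → pile 1 (tops now [2])
12 → new pile 2 (tops now [2, 12])
11 → pile 2 (tops now [2, 11])
9 → pile 2 (tops now [2, 9])
11 → new pile 3 (tops now [2, 9, 11])
16 → new pile 4 (tops now [2, 9, 11, 16])
4 → pile 2 (tops now [2, 4, 11, 16])
15 → pile 4 (tops now [2, 4, 11, 15])
1 → pile 1 (tops now [1, 4, 11, 15])
7 → pile 3 (tops now [1, 4, 7, 15])
7 → pile 3 (tops now [1, 4, 7, 15])
7 → pile 3 (tops now [1, 4, 7, 15])
4 → pile 2 (tops now [1, 4, 7, 15])
Four piles.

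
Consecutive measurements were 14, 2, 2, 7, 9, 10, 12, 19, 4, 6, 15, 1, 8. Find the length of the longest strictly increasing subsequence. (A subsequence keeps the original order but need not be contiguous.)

6

Let dp[i] be the length of the longest such subsequence ending at index i:
i:      1  2  3  4  5  6  7  8  9 10 11 12 13
a[i]:  14  2  2  7  9 10 12 19  4  6 15  1  8
dp:     1  1  1  2  3  4  5  6  2  3  6  1  4
Maximum dp value is 6.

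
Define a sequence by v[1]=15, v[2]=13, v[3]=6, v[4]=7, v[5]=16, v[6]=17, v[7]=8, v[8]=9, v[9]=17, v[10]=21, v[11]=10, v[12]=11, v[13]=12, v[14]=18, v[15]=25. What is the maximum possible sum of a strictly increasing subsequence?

Let S[i] be the best sum of a strictly increasing subsequence ending at i:
i:       1   2   3   4   5   6   7   8   9  10  11  12  13  14  15
v[i]:   15  13   6   7  16  17   8   9  17  21  10  11  12  18  25
S:      15  13   6  13  31  48  21  30  48  69  40  51  63  81 106
Maximum is 106 (e.g. 6 + 7 + 8 + 9 + 10 + 11 + 12 + 18 + 25).

106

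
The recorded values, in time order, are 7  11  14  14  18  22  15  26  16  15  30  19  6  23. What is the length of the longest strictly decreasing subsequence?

Let dp[i] be the longest strictly decreasing subsequence ending at i:
i:      1  2  3  4  5  6  7  8  9 10 11 12 13 14
a[i]:   7 11 14 14 18 22 15 26 16 15 30 19  6 23
dp:     1  1  1  1  1  1  2  1  2  3  1  2  4  2
Maximum is 4.

4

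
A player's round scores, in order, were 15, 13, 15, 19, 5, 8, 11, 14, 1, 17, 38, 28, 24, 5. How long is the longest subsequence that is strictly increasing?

6

Let dp[i] be the length of the longest such subsequence ending at index i:
i:      1  2  3  4  5  6  7  8  9 10 11 12 13 14
a[i]:  15 13 15 19  5  8 11 14  1 17 38 28 24  5
dp:     1  1  2  3  1  2  3  4  1  5  6  6  6  2
Maximum dp value is 6.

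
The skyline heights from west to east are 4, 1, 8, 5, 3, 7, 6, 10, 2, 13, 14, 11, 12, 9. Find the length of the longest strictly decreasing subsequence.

4

Let dp[i] be the longest strictly decreasing subsequence ending at i:
i:      1  2  3  4  5  6  7  8  9 10 11 12 13 14
a[i]:   4  1  8  5  3  7  6 10  2 13 14 11 12  9
dp:     1  2  1  2  3  2  3  1  4  1  1  2  2  3
Maximum is 4.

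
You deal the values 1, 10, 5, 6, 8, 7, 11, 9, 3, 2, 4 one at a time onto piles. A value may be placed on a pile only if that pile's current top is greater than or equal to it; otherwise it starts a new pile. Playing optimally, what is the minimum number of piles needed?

Place each on the leftmost legal pile:
1 → new pile 1 (tops now [1])
10 → new pile 2 (tops now [1, 10])
5 → pile 2 (tops now [1, 5])
6 → new pile 3 (tops now [1, 5, 6])
8 → new pile 4 (tops now [1, 5, 6, 8])
7 → pile 4 (tops now [1, 5, 6, 7])
11 → new pile 5 (tops now [1, 5, 6, 7, 11])
9 → pile 5 (tops now [1, 5, 6, 7, 9])
3 → pile 2 (tops now [1, 3, 6, 7, 9])
2 → pile 2 (tops now [1, 2, 6, 7, 9])
4 → pile 3 (tops now [1, 2, 4, 7, 9])
Five piles.

5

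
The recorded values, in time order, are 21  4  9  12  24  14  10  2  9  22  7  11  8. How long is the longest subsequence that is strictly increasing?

5

Track the smallest tail for each achievable length (strict):
21 → extends → [21]
4 → replaces 21 → [4]
9 → extends → [4, 9]
12 → extends → [4, 9, 12]
24 → extends → [4, 9, 12, 24]
14 → replaces 24 → [4, 9, 12, 14]
10 → replaces 12 → [4, 9, 10, 14]
2 → replaces 4 → [2, 9, 10, 14]
9 → already a tail → [2, 9, 10, 14]
22 → extends → [2, 9, 10, 14, 22]
7 → replaces 9 → [2, 7, 10, 14, 22]
11 → replaces 14 → [2, 7, 10, 11, 22]
8 → replaces 10 → [2, 7, 8, 11, 22]
Five tails, so the longest strictly increasing subsequence has length 5 (e.g. 4, 9, 12, 14, 22).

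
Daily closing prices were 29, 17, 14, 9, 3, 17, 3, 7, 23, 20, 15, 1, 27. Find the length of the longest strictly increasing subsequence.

4

Let dp[i] be the length of the longest such subsequence ending at index i:
i:      1  2  3  4  5  6  7  8  9 10 11 12 13
a[i]:  29 17 14  9  3 17  3  7 23 20 15  1 27
dp:     1  1  1  1  1  2  1  2  3  3  3  1  4
Maximum dp value is 4.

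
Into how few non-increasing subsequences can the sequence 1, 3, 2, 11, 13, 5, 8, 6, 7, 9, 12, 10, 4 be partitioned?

7

The minimum number of non-increasing subsequences covering a sequence equals the length of its longest strictly increasing subsequence.
LIS length is 7 (e.g. 1, 3, 5, 6, 7, 9, 12), so 7 piles are needed.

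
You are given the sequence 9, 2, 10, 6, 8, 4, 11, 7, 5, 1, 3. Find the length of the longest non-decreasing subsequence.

Track the smallest tail for each achievable length (allowing ties):
9 → extends → [9]
2 → replaces 9 → [2]
10 → extends → [2, 10]
6 → replaces 10 → [2, 6]
8 → extends → [2, 6, 8]
4 → replaces 6 → [2, 4, 8]
11 → extends → [2, 4, 8, 11]
7 → replaces 8 → [2, 4, 7, 11]
5 → replaces 7 → [2, 4, 5, 11]
1 → replaces 2 → [1, 4, 5, 11]
3 → replaces 4 → [1, 3, 5, 11]
Four tails, so the longest non-decreasing subsequence has length 4 (e.g. 2, 6, 8, 11).

4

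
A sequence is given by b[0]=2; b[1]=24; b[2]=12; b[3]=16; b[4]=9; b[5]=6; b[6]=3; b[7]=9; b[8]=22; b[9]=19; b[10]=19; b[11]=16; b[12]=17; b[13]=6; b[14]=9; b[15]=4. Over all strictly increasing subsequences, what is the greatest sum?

52

Let S[i] be the best sum of a strictly increasing subsequence ending at i:
i:      0  1  2  3  4  5  6  7  8  9 10 11 12 13 14 15
b[i]:   2 24 12 16  9  6  3  9 22 19 19 16 17  6  9  4
S:      2 26 14 30 11  8  5 17 52 49 49 33 50 11 20  9
Maximum is 52 (e.g. 2 + 12 + 16 + 22).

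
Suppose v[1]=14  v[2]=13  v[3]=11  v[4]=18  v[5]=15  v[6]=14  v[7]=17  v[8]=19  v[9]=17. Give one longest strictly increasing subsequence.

Patience tails give the LIS length; then backtrack through the dp parents:
14 → extends → [14]
13 → replaces 14 → [13]
11 → replaces 13 → [11]
18 → extends → [11, 18]
15 → replaces 18 → [11, 15]
14 → replaces 15 → [11, 14]
17 → extends → [11, 14, 17]
19 → extends → [11, 14, 17, 19]
17 → already a tail → [11, 14, 17, 19]
Length 4; one witness is 14, 15, 17, 19.

14, 15, 17, 19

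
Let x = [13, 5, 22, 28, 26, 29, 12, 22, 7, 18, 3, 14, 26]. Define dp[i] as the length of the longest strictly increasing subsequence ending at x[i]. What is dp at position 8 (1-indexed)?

dp[i] = 1 + max{dp[j] : j<i, x[j]<x[i]} (or 1 if no such j):
i:      1  2  3  4  5  6  7  8  9 10 11 12 13
x[i]:  13  5 22 28 26 29 12 22  7 18  3 14 26
dp:     1  1  2  3  3  4  2  3  2  3  1  3  4
At index 8 the value is 3.

3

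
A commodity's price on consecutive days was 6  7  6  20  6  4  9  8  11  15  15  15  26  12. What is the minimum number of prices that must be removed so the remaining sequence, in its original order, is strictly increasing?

Fewest deletions = n − (longest strictly increasing subsequence).
Patience tails:
6 → extends → [6]
7 → extends → [6, 7]
6 → already a tail → [6, 7]
20 → extends → [6, 7, 20]
6 → already a tail → [6, 7, 20]
4 → replaces 6 → [4, 7, 20]
9 → replaces 20 → [4, 7, 9]
8 → replaces 9 → [4, 7, 8]
11 → extends → [4, 7, 8, 11]
15 → extends → [4, 7, 8, 11, 15]
15 → already a tail → [4, 7, 8, 11, 15]
15 → already a tail → [4, 7, 8, 11, 15]
26 → extends → [4, 7, 8, 11, 15, 26]
12 → replaces 15 → [4, 7, 8, 11, 12, 26]
Longest strictly increasing subsequence has length 6, so deletions = 14 − 6 = 8.

8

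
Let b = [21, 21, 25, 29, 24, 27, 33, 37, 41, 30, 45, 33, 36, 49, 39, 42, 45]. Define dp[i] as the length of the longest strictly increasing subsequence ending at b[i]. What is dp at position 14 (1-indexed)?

dp[i] = 1 + max{dp[j] : j<i, b[j]<b[i]} (or 1 if no such j):
i:      1  2  3  4  5  6  7  8  9 10 11 12 13 14 15 16 17
b[i]:  21 21 25 29 24 27 33 37 41 30 45 33 36 49 39 42 45
dp:     1  1  2  3  2  3  4  5  6  4  7  5  6  8  7  8  9
At index 14 the value is 8.

8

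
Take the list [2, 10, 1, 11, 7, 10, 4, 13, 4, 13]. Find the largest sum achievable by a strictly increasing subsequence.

Let S[i] be the best sum of a strictly increasing subsequence ending at i:
i:      1  2  3  4  5  6  7  8  9 10
a[i]:   2 10  1 11  7 10  4 13  4 13
S:      2 12  1 23  9 19  6 36  6 36
Maximum is 36 (e.g. 2 + 10 + 11 + 13).

36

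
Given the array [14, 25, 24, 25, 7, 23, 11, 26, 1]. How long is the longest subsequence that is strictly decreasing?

Negate each value so 'decreasing' becomes 'increasing', then run patience tails on the negated sequence:
-14 → extends → [-14]
-25 → replaces -14 → [-25]
-24 → extends → [-25, -24]
-25 → already a tail → [-25, -24]
-7 → extends → [-25, -24, -7]
-23 → replaces -7 → [-25, -24, -23]
-11 → extends → [-25, -24, -23, -11]
-26 → replaces -25 → [-26, -24, -23, -11]
-1 → extends → [-26, -24, -23, -11, -1]
Five tails, so the longest strictly decreasing subsequence of the original has length 5.

5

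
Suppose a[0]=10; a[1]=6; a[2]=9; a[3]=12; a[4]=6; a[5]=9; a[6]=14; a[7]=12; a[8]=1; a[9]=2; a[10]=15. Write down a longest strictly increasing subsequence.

Patience tails give the LIS length; then backtrack through the dp parents:
10 → extends → [10]
6 → replaces 10 → [6]
9 → extends → [6, 9]
12 → extends → [6, 9, 12]
6 → already a tail → [6, 9, 12]
9 → already a tail → [6, 9, 12]
14 → extends → [6, 9, 12, 14]
12 → already a tail → [6, 9, 12, 14]
1 → replaces 6 → [1, 9, 12, 14]
2 → replaces 9 → [1, 2, 12, 14]
15 → extends → [1, 2, 12, 14, 15]
Length 5; one witness is 6, 9, 12, 14, 15.

6, 9, 12, 14, 15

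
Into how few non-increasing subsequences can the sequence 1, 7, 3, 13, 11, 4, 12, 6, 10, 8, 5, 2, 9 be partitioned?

6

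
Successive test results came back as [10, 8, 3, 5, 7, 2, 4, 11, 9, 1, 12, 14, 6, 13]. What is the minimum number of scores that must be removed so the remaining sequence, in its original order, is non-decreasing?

8

Fewest deletions = n − (longest non-decreasing subsequence).
i:      1  2  3  4  5  6  7  8  9 10 11 12 13 14
a[i]:  10  8  3  5  7  2  4 11  9  1 12 14  6 13
dp:     1  1  1  2  3  1  2  4  4  1  5  6  3  6
max dp = 6, so deletions = 14 − 6 = 8.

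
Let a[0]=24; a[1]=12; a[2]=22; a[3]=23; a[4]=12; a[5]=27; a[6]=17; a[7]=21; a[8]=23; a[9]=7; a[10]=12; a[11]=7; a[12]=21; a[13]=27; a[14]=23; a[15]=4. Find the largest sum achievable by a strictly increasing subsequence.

Let S[i] be the best sum of a strictly increasing subsequence ending at i:
i:       0   1   2   3   4   5   6   7   8   9  10  11  12  13  14  15
a[i]:   24  12  22  23  12  27  17  21  23   7  12   7  21  27  23   4
S:      24  12  34  57  12  84  29  50  73   7  19   7  50 100  73   4
Maximum is 100 (e.g. 12 + 17 + 21 + 23 + 27).

100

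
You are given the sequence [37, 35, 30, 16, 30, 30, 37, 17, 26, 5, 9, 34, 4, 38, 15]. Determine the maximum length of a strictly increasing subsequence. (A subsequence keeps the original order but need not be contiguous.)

5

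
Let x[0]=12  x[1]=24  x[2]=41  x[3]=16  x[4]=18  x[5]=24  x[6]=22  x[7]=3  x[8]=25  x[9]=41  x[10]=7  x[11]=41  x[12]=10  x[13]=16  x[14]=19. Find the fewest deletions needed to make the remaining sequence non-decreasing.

8

Fewest deletions = n − (longest non-decreasing subsequence).
Patience tails:
12 → extends → [12]
24 → extends → [12, 24]
41 → extends → [12, 24, 41]
16 → replaces 24 → [12, 16, 41]
18 → replaces 41 → [12, 16, 18]
24 → extends → [12, 16, 18, 24]
22 → replaces 24 → [12, 16, 18, 22]
3 → replaces 12 → [3, 16, 18, 22]
25 → extends → [3, 16, 18, 22, 25]
41 → extends → [3, 16, 18, 22, 25, 41]
7 → replaces 16 → [3, 7, 18, 22, 25, 41]
41 → extends → [3, 7, 18, 22, 25, 41, 41]
10 → replaces 18 → [3, 7, 10, 22, 25, 41, 41]
16 → replaces 22 → [3, 7, 10, 16, 25, 41, 41]
19 → replaces 25 → [3, 7, 10, 16, 19, 41, 41]
Longest non-decreasing subsequence has length 7, so deletions = 15 − 7 = 8.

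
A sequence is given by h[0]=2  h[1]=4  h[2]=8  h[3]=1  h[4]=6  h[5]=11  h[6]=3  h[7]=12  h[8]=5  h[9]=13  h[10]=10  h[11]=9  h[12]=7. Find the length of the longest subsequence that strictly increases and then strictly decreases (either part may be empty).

inc[i] = longest strictly increasing subsequence ending at i; dec[i] = longest strictly decreasing subsequence starting at i:
i:      0  1  2  3  4  5  6  7  8  9 10 11 12
h[i]:   2  4  8  1  6 11  3 12  5 13 10  9  7
inc:    1  2  3  1  3  4  2  5  3  6  4  4  4
dec:    2  2  3  1  2  4  1  4  1  4  3  2  1
Best peak at i=9 (value 13): inc=6, dec=4, length 6+4−1 = 9.

9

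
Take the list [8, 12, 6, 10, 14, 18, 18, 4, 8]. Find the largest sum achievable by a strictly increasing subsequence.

Let S[i] be the best sum of a strictly increasing subsequence ending at i:
i:      1  2  3  4  5  6  7  8  9
a[i]:   8 12  6 10 14 18 18  4  8
S:      8 20  6 18 34 52 52  4 14
Maximum is 52 (e.g. 8 + 12 + 14 + 18).

52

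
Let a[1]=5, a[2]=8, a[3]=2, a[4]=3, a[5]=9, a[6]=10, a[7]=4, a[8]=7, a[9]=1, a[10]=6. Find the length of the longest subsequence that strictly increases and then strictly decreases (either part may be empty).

inc[i] = longest strictly increasing subsequence ending at i; dec[i] = longest strictly decreasing subsequence starting at i:
i:      1  2  3  4  5  6  7  8  9 10
a[i]:   5  8  2  3  9 10  4  7  1  6
inc:    1  2  1  2  3  4  3  4  1  4
dec:    3  3  2  2  3  3  2  2  1  1
Best peak at i=6 (value 10): inc=4, dec=3, length 4+3−1 = 6.

6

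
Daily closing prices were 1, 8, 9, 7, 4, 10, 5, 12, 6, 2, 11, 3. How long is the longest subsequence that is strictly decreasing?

4

Negate each value so 'decreasing' becomes 'increasing', then run patience tails on the negated sequence:
-1 → extends → [-1]
-8 → replaces -1 → [-8]
-9 → replaces -8 → [-9]
-7 → extends → [-9, -7]
-4 → extends → [-9, -7, -4]
-10 → replaces -9 → [-10, -7, -4]
-5 → replaces -4 → [-10, -7, -5]
-12 → replaces -10 → [-12, -7, -5]
-6 → replaces -5 → [-12, -7, -6]
-2 → extends → [-12, -7, -6, -2]
-11 → replaces -7 → [-12, -11, -6, -2]
-3 → replaces -2 → [-12, -11, -6, -3]
Four tails, so the longest strictly decreasing subsequence of the original has length 4.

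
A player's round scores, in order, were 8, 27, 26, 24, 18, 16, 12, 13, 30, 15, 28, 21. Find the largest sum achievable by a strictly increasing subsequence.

Let S[i] be the best sum of a strictly increasing subsequence ending at i:
i:      1  2  3  4  5  6  7  8  9 10 11 12
a[i]:   8 27 26 24 18 16 12 13 30 15 28 21
S:      8 35 34 32 26 24 20 33 65 48 76 69
Maximum is 76 (e.g. 8 + 12 + 13 + 15 + 28).

76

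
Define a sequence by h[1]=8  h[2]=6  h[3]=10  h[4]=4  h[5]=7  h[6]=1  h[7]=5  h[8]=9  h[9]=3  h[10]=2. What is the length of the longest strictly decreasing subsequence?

5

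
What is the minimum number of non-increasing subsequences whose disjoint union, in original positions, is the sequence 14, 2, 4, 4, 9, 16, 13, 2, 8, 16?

5

Place each on the leftmost legal pile:
14 → new pile 1 (tops now [14])
2 → pile 1 (tops now [2])
4 → new pile 2 (tops now [2, 4])
4 → pile 2 (tops now [2, 4])
9 → new pile 3 (tops now [2, 4, 9])
16 → new pile 4 (tops now [2, 4, 9, 16])
13 → pile 4 (tops now [2, 4, 9, 13])
2 → pile 1 (tops now [2, 4, 9, 13])
8 → pile 3 (tops now [2, 4, 8, 13])
16 → new pile 5 (tops now [2, 4, 8, 13, 16])
Five piles.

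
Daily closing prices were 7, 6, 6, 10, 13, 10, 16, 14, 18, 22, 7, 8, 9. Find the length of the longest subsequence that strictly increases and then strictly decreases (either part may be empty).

inc[i] = longest strictly increasing subsequence ending at i; dec[i] = longest strictly decreasing subsequence starting at i:
i:      1  2  3  4  5  6  7  8  9 10 11 12 13
a[i]:   7  6  6 10 13 10 16 14 18 22  7  8  9
inc:    1  1  1  2  3  2  4  4  5  6  2  3  4
dec:    2  1  1  2  3  2  3  2  2  2  1  1  1
Best peak at i=10 (value 22): inc=6, dec=2, length 6+2−1 = 7.

7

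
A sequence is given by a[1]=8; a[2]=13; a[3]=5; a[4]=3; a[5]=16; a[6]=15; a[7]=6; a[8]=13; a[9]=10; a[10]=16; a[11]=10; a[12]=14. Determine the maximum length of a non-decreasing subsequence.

5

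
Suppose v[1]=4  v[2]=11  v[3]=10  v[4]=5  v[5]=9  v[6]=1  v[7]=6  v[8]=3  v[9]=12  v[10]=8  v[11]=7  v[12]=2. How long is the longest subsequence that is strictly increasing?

4

Track the smallest tail for each achievable length (strict):
4 → extends → [4]
11 → extends → [4, 11]
10 → replaces 11 → [4, 10]
5 → replaces 10 → [4, 5]
9 → extends → [4, 5, 9]
1 → replaces 4 → [1, 5, 9]
6 → replaces 9 → [1, 5, 6]
3 → replaces 5 → [1, 3, 6]
12 → extends → [1, 3, 6, 12]
8 → replaces 12 → [1, 3, 6, 8]
7 → replaces 8 → [1, 3, 6, 7]
2 → replaces 3 → [1, 2, 6, 7]
Four tails, so the longest strictly increasing subsequence has length 4 (e.g. 4, 5, 9, 12).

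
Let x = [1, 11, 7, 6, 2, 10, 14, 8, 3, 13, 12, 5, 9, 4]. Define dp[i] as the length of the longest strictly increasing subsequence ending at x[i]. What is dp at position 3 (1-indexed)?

2

dp[i] = 1 + max{dp[j] : j<i, x[j]<x[i]} (or 1 if no such j):
i:      1  2  3  4  5  6  7  8  9 10 11 12 13 14
x[i]:   1 11  7  6  2 10 14  8  3 13 12  5  9  4
dp:     1  2  2  2  2  3  4  3  3  4  4  4  5  4
At index 3 the value is 2.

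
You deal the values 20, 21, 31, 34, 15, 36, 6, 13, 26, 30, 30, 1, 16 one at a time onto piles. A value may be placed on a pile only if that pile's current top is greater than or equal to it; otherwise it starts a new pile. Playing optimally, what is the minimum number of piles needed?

5

The minimum number of non-increasing subsequences covering a sequence equals the length of its longest strictly increasing subsequence.
LIS length is 5 (e.g. 20, 21, 31, 34, 36), so 5 piles are needed.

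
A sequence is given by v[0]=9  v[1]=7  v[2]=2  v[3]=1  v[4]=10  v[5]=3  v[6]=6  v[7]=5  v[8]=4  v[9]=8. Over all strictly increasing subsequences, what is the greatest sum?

Let S[i] be the best sum of a strictly increasing subsequence ending at i:
i:      0  1  2  3  4  5  6  7  8  9
v[i]:   9  7  2  1 10  3  6  5  4  8
S:      9  7  2  1 19  5 11 10  9 19
Maximum is 19 (e.g. 9 + 10).

19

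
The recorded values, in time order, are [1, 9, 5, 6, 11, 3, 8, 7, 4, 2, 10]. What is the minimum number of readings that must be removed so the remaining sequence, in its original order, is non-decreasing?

6

Fewest deletions = n − (longest non-decreasing subsequence).
i:      1  2  3  4  5  6  7  8  9 10 11
a[i]:   1  9  5  6 11  3  8  7  4  2 10
dp:     1  2  2  3  4  2  4  4  3  2  5
max dp = 5, so deletions = 11 − 5 = 6.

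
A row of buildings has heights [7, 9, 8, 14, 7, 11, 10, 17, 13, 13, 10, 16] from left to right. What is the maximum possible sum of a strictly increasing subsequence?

56

Let S[i] be the best sum of a strictly increasing subsequence ending at i:
i:      1  2  3  4  5  6  7  8  9 10 11 12
a[i]:   7  9  8 14  7 11 10 17 13 13 10 16
S:      7 16 15 30  7 27 26 47 40 40 26 56
Maximum is 56 (e.g. 7 + 9 + 11 + 13 + 16).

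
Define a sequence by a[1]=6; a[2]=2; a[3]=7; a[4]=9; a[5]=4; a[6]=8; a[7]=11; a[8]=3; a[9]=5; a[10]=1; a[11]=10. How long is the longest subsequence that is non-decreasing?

Track the smallest tail for each achievable length (allowing ties):
6 → extends → [6]
2 → replaces 6 → [2]
7 → extends → [2, 7]
9 → extends → [2, 7, 9]
4 → replaces 7 → [2, 4, 9]
8 → replaces 9 → [2, 4, 8]
11 → extends → [2, 4, 8, 11]
3 → replaces 4 → [2, 3, 8, 11]
5 → replaces 8 → [2, 3, 5, 11]
1 → replaces 2 → [1, 3, 5, 11]
10 → replaces 11 → [1, 3, 5, 10]
Four tails, so the longest non-decreasing subsequence has length 4 (e.g. 6, 7, 9, 11).

4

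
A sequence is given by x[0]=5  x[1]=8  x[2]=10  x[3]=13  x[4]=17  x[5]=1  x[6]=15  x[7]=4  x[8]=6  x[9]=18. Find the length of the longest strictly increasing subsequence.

6

Track the smallest tail for each achievable length (strict):
5 → extends → [5]
8 → extends → [5, 8]
10 → extends → [5, 8, 10]
13 → extends → [5, 8, 10, 13]
17 → extends → [5, 8, 10, 13, 17]
1 → replaces 5 → [1, 8, 10, 13, 17]
15 → replaces 17 → [1, 8, 10, 13, 15]
4 → replaces 8 → [1, 4, 10, 13, 15]
6 → replaces 10 → [1, 4, 6, 13, 15]
18 → extends → [1, 4, 6, 13, 15, 18]
Six tails, so the longest strictly increasing subsequence has length 6 (e.g. 5, 8, 10, 13, 17, 18).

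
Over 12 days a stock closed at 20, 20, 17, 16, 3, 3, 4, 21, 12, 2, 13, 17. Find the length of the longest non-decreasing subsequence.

6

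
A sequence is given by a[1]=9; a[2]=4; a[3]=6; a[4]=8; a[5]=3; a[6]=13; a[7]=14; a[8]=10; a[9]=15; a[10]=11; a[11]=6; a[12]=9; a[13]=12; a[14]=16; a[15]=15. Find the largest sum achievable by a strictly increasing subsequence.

76

Let S[i] be the best sum of a strictly increasing subsequence ending at i:
i:      1  2  3  4  5  6  7  8  9 10 11 12 13 14 15
a[i]:   9  4  6  8  3 13 14 10 15 11  6  9 12 16 15
S:      9  4 10 18  3 31 45 28 60 39 10 27 51 76 66
Maximum is 76 (e.g. 4 + 6 + 8 + 13 + 14 + 15 + 16).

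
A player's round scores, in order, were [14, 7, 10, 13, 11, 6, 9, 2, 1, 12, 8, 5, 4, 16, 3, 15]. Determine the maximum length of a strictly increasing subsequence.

Track the smallest tail for each achievable length (strict):
14 → extends → [14]
7 → replaces 14 → [7]
10 → extends → [7, 10]
13 → extends → [7, 10, 13]
11 → replaces 13 → [7, 10, 11]
6 → replaces 7 → [6, 10, 11]
9 → replaces 10 → [6, 9, 11]
2 → replaces 6 → [2, 9, 11]
1 → replaces 2 → [1, 9, 11]
12 → extends → [1, 9, 11, 12]
8 → replaces 9 → [1, 8, 11, 12]
5 → replaces 8 → [1, 5, 11, 12]
4 → replaces 5 → [1, 4, 11, 12]
16 → extends → [1, 4, 11, 12, 16]
3 → replaces 4 → [1, 3, 11, 12, 16]
15 → replaces 16 → [1, 3, 11, 12, 15]
Five tails, so the longest strictly increasing subsequence has length 5 (e.g. 7, 10, 11, 12, 16).

5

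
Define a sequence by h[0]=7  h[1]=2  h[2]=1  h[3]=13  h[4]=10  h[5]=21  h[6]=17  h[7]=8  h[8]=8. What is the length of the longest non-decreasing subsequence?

3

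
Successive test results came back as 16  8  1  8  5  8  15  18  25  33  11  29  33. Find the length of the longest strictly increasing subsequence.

8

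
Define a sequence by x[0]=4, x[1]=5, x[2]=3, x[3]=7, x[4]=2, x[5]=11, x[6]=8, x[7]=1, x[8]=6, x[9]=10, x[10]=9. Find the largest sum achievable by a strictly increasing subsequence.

Let S[i] be the best sum of a strictly increasing subsequence ending at i:
i:      0  1  2  3  4  5  6  7  8  9 10
x[i]:   4  5  3  7  2 11  8  1  6 10  9
S:      4  9  3 16  2 27 24  1 15 34 33
Maximum is 34 (e.g. 4 + 5 + 7 + 8 + 10).

34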